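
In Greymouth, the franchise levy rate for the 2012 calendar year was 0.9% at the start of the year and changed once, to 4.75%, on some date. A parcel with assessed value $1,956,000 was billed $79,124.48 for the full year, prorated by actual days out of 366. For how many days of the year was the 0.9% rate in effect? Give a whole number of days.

Let d = days at the first rate; then 366 − d days at the second rate.
$1,956,000 × [0.9%·d + 4.75%·(366−d)] / 366 = $79,124.48
Solving gives d = 67, so the new rate took effect on March 8, 2012.

67 days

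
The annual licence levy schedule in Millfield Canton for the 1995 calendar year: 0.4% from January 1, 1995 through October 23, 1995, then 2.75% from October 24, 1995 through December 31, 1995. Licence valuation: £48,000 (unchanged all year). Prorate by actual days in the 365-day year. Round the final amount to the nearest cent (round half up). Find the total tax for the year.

£405.24

January 1 – October 23, 1995: 296 days at 0.4% → £48,000 × 0.4% × 296/365 = £155.7041
October 24 – December 31, 1995: 69 days at 2.75% → £48,000 × 2.75% × 69/365 = £249.5342
Total = £405.2384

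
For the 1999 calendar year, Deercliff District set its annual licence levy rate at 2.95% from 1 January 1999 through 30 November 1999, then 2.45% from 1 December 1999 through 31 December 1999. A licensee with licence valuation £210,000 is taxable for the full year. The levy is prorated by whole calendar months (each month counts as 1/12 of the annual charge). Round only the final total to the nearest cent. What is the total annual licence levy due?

£6,107.50

1 January – 30 November 1999: 11 months at 2.95% → £210,000 × 2.95% × 11/12 = £5,678.7500
1 December – 31 December 1999: 1 month at 2.45% → £210,000 × 2.45% × 1/12 = £428.7500
Total = £6,107.5000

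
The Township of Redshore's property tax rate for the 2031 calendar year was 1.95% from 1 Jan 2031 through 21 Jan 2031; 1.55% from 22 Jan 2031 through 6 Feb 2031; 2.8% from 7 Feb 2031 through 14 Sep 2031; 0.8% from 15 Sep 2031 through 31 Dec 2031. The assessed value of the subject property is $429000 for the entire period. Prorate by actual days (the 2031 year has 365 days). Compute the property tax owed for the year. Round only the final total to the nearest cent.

$9028.39

1 Jan – 21 Jan 2031: 21 days at 1.95% → $429000 × 1.95% × 21/365 = $481.3027
22 Jan – 6 Feb 2031: 16 days at 1.55% → $429000 × 1.55% × 16/365 = $291.4849
7 Feb – 14 Sep 2031: 220 days at 2.8% → $429000 × 2.8% × 220/365 = $7240.1096
15 Sep – 31 Dec 2031: 108 days at 0.8% → $429000 × 0.8% × 108/365 = $1015.4959
Total = $9028.3932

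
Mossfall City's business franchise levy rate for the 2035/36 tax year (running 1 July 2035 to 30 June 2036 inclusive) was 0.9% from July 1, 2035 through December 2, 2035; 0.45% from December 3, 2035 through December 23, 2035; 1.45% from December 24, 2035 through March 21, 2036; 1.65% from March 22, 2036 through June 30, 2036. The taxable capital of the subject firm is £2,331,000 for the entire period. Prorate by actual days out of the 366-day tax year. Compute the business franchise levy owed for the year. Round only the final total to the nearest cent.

July 1 – December 2, 2035: 155 days at 0.9% → £2,331,000 × 0.9% × 155/366 = £8,884.5492
December 3 – December 23, 2035: 21 days at 0.45% → £2,331,000 × 0.45% × 21/366 = £601.8566
December 24, 2035 – March 21, 2036: 89 days at 1.45% → £2,331,000 × 1.45% × 89/366 = £8,219.0041
March 22 – June 30, 2036: 101 days at 1.65% → £2,331,000 × 1.65% × 101/366 = £10,613.6926
Total = £28,319.1025

£28,319.10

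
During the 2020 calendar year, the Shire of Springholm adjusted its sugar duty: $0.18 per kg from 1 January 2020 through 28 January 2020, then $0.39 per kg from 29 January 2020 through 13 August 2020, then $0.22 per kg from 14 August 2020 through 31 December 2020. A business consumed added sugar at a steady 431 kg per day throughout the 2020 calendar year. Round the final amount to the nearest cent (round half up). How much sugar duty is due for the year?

$48,728.86

1 January – 28 January 2020: 28 days × 431 kg/day = 12,068 kg at $0.18/kg → $2,172.24
29 January – 13 August 2020: 198 days × 431 kg/day = 85,338 kg at $0.39/kg → $33,281.82
14 August – 31 December 2020: 140 days × 431 kg/day = 60,340 kg at $0.22/kg → $13,274.80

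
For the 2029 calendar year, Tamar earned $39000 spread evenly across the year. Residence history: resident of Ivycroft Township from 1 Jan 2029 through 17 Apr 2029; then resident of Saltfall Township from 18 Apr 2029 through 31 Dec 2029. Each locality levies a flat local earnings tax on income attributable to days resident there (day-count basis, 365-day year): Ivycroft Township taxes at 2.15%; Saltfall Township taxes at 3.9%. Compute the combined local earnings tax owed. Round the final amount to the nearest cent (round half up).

Ivycroft Township, 1 Jan – 17 Apr 2029: 107 days → $39000 × 2.15% × 107/365 = $245.8068
Saltfall Township, 18 Apr – 31 Dec 2029: 258 days → $39000 × 3.9% × 258/365 = $1075.1178
Total = $1320.9247

$1320.92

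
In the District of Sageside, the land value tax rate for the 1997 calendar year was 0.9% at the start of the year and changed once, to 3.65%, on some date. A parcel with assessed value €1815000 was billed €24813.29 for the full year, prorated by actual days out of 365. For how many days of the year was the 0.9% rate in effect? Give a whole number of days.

Let d = days at the first rate; then 365 − d days at the second rate.
€1815000 × [0.9%·d + 3.65%·(365−d)] / 365 = €24813.29
Solving gives d = 303, so the new rate took effect on October 31, 1997.

303 days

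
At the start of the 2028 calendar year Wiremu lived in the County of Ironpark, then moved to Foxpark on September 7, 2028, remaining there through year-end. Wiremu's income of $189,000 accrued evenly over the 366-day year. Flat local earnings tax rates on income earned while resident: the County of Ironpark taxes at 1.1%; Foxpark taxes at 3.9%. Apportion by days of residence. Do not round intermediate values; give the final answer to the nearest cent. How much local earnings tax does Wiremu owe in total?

The County of Ironpark, January 1 – September 6, 2028: 250 days → $189,000 × 1.1% × 250/366 = $1,420.0820
Foxpark, September 7 – December 31, 2028: 116 days → $189,000 × 3.9% × 116/366 = $2,336.1639
Total = $3,756.2459

$3,756.25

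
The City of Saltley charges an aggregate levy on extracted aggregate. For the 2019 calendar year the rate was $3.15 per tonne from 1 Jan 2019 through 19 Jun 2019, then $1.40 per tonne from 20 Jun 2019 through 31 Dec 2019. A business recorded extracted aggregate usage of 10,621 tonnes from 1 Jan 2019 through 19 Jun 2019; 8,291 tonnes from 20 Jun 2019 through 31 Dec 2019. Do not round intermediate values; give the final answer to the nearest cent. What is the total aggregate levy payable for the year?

1 Jan – 19 Jun 2019: 10,621 tonnes at $3.15/tonne → $33456.15
20 Jun – 31 Dec 2019: 8,291 tonnes at $1.40/tonne → $11607.40

$45063.55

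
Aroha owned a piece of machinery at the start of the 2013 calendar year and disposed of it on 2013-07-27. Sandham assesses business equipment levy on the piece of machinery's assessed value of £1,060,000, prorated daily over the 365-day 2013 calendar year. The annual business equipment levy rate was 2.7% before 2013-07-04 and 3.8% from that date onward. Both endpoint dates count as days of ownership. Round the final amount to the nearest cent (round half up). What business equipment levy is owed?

2013-01-01 to 2013-07-03: 184 days at 2.7% → £1,060,000 × 2.7% × 184/365 = £14,427.6164
2013-07-04 to 2013-07-27: 24 days at 3.8% → £1,060,000 × 3.8% × 24/365 = £2,648.5479
Total = £17,076.1644

£17,076.16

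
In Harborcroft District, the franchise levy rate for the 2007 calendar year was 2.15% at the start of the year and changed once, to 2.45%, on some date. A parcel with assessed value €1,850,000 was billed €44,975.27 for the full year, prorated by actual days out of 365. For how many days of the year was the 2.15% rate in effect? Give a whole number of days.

23 days

Let d = days at the first rate; then 365 − d days at the second rate.
€1,850,000 × [2.15%·d + 2.45%·(365−d)] / 365 = €44,975.27
Solving gives d = 23, so the new rate took effect on January 24, 2007.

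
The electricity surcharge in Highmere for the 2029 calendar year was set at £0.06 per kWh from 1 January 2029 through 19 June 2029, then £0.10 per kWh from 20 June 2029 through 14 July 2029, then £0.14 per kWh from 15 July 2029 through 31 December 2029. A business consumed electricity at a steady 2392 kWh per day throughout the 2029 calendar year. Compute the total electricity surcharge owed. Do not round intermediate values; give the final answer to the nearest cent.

£87,308.00

1 January – 19 June 2029: 170 days × 2392 kWh/day = 406,640 kWh at £0.06/kWh → £24,398.40
20 June – 14 July 2029: 25 days × 2392 kWh/day = 59,800 kWh at £0.10/kWh → £5,980.00
15 July – 31 December 2029: 170 days × 2392 kWh/day = 406,640 kWh at £0.14/kWh → £56,929.60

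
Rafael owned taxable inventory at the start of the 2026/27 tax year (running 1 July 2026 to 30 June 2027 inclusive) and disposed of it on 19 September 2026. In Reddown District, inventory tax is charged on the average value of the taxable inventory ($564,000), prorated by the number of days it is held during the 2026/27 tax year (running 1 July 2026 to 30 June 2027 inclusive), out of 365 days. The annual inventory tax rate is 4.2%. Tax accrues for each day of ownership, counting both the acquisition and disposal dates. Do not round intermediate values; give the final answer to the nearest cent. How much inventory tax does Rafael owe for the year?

Days held (1 July – 19 September 2026): 81 out of 365
Tax = $564,000 × 4.2% × 81/365 = $5,256.7890

$5,256.79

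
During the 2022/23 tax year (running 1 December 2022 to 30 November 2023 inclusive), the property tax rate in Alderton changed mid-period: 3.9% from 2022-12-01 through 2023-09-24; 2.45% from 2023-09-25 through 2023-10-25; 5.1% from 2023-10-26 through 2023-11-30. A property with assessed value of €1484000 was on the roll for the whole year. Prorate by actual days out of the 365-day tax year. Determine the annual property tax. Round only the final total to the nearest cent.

€57804.85

2022-12-01 to 2023-09-24: 298 days at 3.9% → €1484000 × 3.9% × 298/365 = €47252.1863
2023-09-25 to 2023-10-25: 31 days at 2.45% → €1484000 × 2.45% × 31/365 = €3087.9397
2023-10-26 to 2023-11-30: 36 days at 5.1% → €1484000 × 5.1% × 36/365 = €7464.7233
Total = €57804.8493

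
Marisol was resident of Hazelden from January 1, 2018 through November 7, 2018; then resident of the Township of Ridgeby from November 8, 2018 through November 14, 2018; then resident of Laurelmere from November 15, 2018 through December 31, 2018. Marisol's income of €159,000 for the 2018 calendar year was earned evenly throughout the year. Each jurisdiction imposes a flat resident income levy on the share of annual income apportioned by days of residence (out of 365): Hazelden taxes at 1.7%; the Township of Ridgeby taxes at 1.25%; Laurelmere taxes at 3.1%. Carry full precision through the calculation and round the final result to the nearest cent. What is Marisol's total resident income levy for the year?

€2,975.91

Hazelden, January 1 – November 7, 2018: 311 days → €159,000 × 1.7% × 311/365 = €2,303.1041
The Township of Ridgeby, November 8 – November 14, 2018: 7 days → €159,000 × 1.25% × 7/365 = €38.1164
Laurelmere, November 15 – December 31, 2018: 47 days → €159,000 × 3.1% × 47/365 = €634.6932
Total = €2,975.9137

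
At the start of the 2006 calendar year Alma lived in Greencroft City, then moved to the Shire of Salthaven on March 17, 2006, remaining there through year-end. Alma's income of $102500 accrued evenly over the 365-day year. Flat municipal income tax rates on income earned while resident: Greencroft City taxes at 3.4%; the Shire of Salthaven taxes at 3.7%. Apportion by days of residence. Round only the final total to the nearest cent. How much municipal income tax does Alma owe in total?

Greencroft City, January 1 – March 16, 2006: 75 days → $102500 × 3.4% × 75/365 = $716.0959
The Shire of Salthaven, March 17 – December 31, 2006: 290 days → $102500 × 3.7% × 290/365 = $3013.2192
Total = $3729.3151

$3729.32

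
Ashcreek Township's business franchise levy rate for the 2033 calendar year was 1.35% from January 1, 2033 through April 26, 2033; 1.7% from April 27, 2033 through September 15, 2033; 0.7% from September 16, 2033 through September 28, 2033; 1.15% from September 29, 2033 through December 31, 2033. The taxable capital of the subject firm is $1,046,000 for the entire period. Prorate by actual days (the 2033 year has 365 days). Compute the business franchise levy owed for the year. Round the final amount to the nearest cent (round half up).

January 1 – April 26, 2033: 116 days at 1.35% → $1,046,000 × 1.35% × 116/365 = $4,487.7699
April 27 – September 15, 2033: 142 days at 1.7% → $1,046,000 × 1.7% × 142/365 = $6,917.9288
September 16 – September 28, 2033: 13 days at 0.7% → $1,046,000 × 0.7% × 13/365 = $260.7836
September 29 – December 31, 2033: 94 days at 1.15% → $1,046,000 × 1.15% × 94/365 = $3,097.8795
Total = $14,764.3616

$14,764.36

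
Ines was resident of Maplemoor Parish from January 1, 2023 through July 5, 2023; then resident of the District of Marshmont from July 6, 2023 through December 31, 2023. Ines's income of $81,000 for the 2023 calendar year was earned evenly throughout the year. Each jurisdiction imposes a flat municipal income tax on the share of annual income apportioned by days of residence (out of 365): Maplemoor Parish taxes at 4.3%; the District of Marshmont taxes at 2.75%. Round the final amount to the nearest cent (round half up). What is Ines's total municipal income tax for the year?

Maplemoor Parish, January 1 – July 5, 2023: 186 days → $81,000 × 4.3% × 186/365 = $1,774.8986
The District of Marshmont, July 6 – December 31, 2023: 179 days → $81,000 × 2.75% × 179/365 = $1,092.3904
Total = $2,867.2890

$2,867.29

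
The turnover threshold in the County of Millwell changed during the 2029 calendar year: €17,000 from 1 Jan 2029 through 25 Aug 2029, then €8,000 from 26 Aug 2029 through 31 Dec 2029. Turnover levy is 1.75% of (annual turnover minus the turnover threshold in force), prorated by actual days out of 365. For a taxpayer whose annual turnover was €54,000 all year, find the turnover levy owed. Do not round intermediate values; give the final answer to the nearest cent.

€702.73

1 Jan – 25 Aug 2029: 237 days, exemption €17,000 → (€54,000 − €17,000) × 1.75% × 237/365 = €420.4315
26 Aug – 31 Dec 2029: 128 days, exemption €8,000 → (€54,000 − €8,000) × 1.75% × 128/365 = €282.3014
Total = €702.7329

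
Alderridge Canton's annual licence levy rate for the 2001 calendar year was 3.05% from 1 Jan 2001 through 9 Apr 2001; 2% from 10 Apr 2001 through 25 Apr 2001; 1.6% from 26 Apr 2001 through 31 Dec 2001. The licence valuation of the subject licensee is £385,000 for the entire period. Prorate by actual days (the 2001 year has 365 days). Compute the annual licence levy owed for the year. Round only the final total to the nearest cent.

£7,741.66

1 Jan – 9 Apr 2001: 99 days at 3.05% → £385,000 × 3.05% × 99/365 = £3,184.9521
10 Apr – 25 Apr 2001: 16 days at 2% → £385,000 × 2% × 16/365 = £337.5342
26 Apr – 31 Dec 2001: 250 days at 1.6% → £385,000 × 1.6% × 250/365 = £4,219.1781
Total = £7,741.6644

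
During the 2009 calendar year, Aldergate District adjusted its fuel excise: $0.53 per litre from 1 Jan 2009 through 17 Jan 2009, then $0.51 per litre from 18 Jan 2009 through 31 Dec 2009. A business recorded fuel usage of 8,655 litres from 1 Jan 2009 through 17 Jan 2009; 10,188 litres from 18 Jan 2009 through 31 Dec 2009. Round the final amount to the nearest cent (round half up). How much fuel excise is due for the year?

$9783.03

1 Jan – 17 Jan 2009: 8,655 litres at $0.53/litre → $4587.15
18 Jan – 31 Dec 2009: 10,188 litres at $0.51/litre → $5195.88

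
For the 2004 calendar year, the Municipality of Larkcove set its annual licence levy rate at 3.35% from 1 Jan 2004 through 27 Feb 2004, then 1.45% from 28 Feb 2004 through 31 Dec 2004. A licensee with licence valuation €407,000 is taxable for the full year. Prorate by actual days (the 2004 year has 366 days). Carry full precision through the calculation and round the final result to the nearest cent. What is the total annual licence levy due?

€7,126.95

1 Jan – 27 Feb 2004: 58 days at 3.35% → €407,000 × 3.35% × 58/366 = €2,160.6585
28 Feb – 31 Dec 2004: 308 days at 1.45% → €407,000 × 1.45% × 308/366 = €4,966.2896
Total = €7,126.9481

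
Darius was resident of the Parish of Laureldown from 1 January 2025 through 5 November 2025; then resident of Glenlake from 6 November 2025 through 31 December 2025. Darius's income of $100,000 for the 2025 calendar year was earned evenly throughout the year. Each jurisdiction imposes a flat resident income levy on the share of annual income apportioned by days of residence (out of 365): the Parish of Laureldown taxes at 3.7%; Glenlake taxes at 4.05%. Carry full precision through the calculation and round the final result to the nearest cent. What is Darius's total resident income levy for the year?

$3,753.70

The Parish of Laureldown, 1 January – 5 November 2025: 309 days → $100,000 × 3.7% × 309/365 = $3,132.3288
Glenlake, 6 November – 31 December 2025: 56 days → $100,000 × 4.05% × 56/365 = $621.3699
Total = $3,753.6986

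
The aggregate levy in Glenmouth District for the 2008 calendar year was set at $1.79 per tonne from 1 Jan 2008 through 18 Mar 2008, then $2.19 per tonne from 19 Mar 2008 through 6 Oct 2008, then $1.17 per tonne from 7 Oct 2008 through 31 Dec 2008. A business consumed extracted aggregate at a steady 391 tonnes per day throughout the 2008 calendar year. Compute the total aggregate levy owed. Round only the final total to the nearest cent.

$266904.42

1 Jan – 18 Mar 2008: 78 days × 391 tonnes/day = 30,498 tonnes at $1.79/tonne → $54591.42
19 Mar – 6 Oct 2008: 202 days × 391 tonnes/day = 78,982 tonnes at $2.19/tonne → $172970.58
7 Oct – 31 Dec 2008: 86 days × 391 tonnes/day = 33,626 tonnes at $1.17/tonne → $39342.42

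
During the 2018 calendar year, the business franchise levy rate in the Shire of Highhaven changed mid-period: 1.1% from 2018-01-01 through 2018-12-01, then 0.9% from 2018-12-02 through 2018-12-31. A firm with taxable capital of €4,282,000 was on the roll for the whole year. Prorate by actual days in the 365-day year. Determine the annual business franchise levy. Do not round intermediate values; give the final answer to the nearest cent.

2018-01-01 to 2018-12-01: 335 days at 1.1% → €4,282,000 × 1.1% × 335/365 = €43,230.6027
2018-12-02 to 2018-12-31: 30 days at 0.9% → €4,282,000 × 0.9% × 30/365 = €3,167.5068
Total = €46,398.1096

€46,398.11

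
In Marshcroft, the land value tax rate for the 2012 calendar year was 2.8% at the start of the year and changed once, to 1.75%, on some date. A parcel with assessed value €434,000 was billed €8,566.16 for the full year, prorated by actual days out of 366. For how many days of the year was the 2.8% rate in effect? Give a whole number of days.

78 days

Let d = days at the first rate; then 366 − d days at the second rate.
€434,000 × [2.8%·d + 1.75%·(366−d)] / 366 = €8,566.16
Solving gives d = 78, so the new rate took effect on March 19, 2012.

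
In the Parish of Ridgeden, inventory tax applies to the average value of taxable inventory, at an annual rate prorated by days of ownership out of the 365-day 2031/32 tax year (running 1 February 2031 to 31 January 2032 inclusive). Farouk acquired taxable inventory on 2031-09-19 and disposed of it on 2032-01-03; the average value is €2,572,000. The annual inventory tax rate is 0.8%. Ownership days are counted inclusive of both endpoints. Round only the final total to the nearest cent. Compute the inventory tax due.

Days held (2031-09-19 to 2032-01-03): 107 out of 365
Tax = €2,572,000 × 0.8% × 107/365 = €6,031.8685

€6,031.87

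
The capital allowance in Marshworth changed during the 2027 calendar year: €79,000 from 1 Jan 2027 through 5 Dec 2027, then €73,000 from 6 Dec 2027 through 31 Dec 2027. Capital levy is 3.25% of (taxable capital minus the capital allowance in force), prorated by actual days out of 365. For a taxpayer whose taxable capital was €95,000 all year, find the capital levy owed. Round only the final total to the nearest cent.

€533.89

1 Jan – 5 Dec 2027: 339 days, exemption €79,000 → (€95,000 − €79,000) × 3.25% × 339/365 = €482.9589
6 Dec – 31 Dec 2027: 26 days, exemption €73,000 → (€95,000 − €73,000) × 3.25% × 26/365 = €50.9315
Total = €533.8904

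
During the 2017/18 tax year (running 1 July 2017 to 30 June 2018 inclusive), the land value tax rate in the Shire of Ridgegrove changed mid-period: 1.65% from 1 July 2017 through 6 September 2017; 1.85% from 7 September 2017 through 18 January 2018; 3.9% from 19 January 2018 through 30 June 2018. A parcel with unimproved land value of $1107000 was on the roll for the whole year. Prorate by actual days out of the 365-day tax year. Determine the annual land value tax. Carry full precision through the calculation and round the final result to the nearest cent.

1 July – 6 September 2017: 68 days at 1.65% → $1107000 × 1.65% × 68/365 = $3402.8877
7 September 2017 – 18 January 2018: 134 days at 1.85% → $1107000 × 1.85% × 134/365 = $7518.5014
19 January – 30 June 2018: 163 days at 3.9% → $1107000 × 3.9% × 163/365 = $19279.9973
Total = $30201.3863

$30201.39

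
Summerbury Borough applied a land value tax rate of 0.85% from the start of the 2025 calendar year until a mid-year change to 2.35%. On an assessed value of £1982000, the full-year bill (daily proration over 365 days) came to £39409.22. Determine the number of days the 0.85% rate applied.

88 days

Let d = days at the first rate; then 365 − d days at the second rate.
£1982000 × [0.85%·d + 2.35%·(365−d)] / 365 = £39409.22
Solving gives d = 88, so the new rate took effect on 30 March 2025.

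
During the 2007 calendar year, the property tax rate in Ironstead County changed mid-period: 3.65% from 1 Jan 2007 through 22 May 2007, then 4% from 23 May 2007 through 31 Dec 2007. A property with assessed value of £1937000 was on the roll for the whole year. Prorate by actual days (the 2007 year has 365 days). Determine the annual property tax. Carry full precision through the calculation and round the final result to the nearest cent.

£74842.50

1 Jan – 22 May 2007: 142 days at 3.65% → £1937000 × 3.65% × 142/365 = £27505.4000
23 May – 31 Dec 2007: 223 days at 4% → £1937000 × 4% × 223/365 = £47337.0959
Total = £74842.4959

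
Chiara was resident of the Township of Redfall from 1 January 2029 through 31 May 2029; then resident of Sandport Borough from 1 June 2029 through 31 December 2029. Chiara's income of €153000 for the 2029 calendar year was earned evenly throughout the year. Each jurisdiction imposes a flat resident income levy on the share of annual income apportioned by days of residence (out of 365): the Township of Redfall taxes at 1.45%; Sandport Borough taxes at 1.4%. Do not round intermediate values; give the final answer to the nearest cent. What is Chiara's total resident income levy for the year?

The Township of Redfall, 1 January – 31 May 2029: 151 days → €153000 × 1.45% × 151/365 = €917.7904
Sandport Borough, 1 June – 31 December 2029: 214 days → €153000 × 1.4% × 214/365 = €1255.8575
Total = €2173.6479

€2173.65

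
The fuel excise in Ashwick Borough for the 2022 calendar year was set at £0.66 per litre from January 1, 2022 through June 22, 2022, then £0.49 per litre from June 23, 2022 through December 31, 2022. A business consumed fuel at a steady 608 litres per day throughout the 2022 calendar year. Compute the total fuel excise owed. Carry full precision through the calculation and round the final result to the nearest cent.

£126622.08

January 1 – June 22, 2022: 173 days × 608 litres/day = 105,184 litres at £0.66/litre → £69421.44
June 23 – December 31, 2022: 192 days × 608 litres/day = 116,736 litres at £0.49/litre → £57200.64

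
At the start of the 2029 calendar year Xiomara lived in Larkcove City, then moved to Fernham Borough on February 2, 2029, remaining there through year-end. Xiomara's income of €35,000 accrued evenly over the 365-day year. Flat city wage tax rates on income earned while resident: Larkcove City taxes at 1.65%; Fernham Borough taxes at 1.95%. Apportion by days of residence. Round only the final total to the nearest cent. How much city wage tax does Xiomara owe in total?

€673.29

Larkcove City, January 1 – February 1, 2029: 32 days → €35,000 × 1.65% × 32/365 = €50.6301
Fernham Borough, February 2 – December 31, 2029: 333 days → €35,000 × 1.95% × 333/365 = €622.6644
Total = €673.2945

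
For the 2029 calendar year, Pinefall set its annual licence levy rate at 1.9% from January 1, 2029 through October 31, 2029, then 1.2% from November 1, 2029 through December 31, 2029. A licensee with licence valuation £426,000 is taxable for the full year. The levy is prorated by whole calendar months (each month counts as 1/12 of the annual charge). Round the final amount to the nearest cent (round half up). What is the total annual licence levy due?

January 1 – October 31, 2029: 10 months at 1.9% → £426,000 × 1.9% × 10/12 = £6,745.0000
November 1 – December 31, 2029: 2 months at 1.2% → £426,000 × 1.2% × 2/12 = £852.0000
Total = £7,597.0000

£7,597.00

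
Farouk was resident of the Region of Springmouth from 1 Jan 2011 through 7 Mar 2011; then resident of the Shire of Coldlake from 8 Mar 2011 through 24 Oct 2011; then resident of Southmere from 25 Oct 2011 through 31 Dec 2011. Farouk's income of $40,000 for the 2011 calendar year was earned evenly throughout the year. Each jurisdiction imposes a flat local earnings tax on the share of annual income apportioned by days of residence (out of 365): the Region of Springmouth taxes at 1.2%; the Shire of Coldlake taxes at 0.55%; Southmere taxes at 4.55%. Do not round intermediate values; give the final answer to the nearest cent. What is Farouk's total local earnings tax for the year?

$565.10

The Region of Springmouth, 1 Jan – 7 Mar 2011: 66 days → $40,000 × 1.2% × 66/365 = $86.7945
The Shire of Coldlake, 8 Mar – 24 Oct 2011: 231 days → $40,000 × 0.55% × 231/365 = $139.2329
Southmere, 25 Oct – 31 Dec 2011: 68 days → $40,000 × 4.55% × 68/365 = $339.0685
Total = $565.0959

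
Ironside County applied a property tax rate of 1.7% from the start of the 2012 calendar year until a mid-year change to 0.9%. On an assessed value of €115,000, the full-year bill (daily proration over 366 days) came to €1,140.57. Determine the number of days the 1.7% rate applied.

Let d = days at the first rate; then 366 − d days at the second rate.
€115,000 × [1.7%·d + 0.9%·(366−d)] / 366 = €1,140.57
Solving gives d = 42, so the new rate took effect on 12 February 2012.

42 days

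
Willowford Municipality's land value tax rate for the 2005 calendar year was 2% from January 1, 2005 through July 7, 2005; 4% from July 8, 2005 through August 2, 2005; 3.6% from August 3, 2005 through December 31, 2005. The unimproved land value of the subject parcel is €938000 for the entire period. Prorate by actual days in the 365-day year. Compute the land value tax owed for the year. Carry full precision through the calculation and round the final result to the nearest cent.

€26305.12

January 1 – July 7, 2005: 188 days at 2% → €938000 × 2% × 188/365 = €9662.6849
July 8 – August 2, 2005: 26 days at 4% → €938000 × 4% × 26/365 = €2672.6575
August 3 – December 31, 2005: 151 days at 3.6% → €938000 × 3.6% × 151/365 = €13969.7753
Total = €26305.1178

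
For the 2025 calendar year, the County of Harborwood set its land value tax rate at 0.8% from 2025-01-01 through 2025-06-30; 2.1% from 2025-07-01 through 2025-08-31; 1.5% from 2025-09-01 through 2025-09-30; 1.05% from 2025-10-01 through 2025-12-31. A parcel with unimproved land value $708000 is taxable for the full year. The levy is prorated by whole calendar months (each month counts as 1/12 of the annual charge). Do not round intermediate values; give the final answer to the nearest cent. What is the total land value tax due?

2025-01-01 to 2025-06-30: 6 months at 0.8% → $708000 × 0.8% × 6/12 = $2832.0000
2025-07-01 to 2025-08-31: 2 months at 2.1% → $708000 × 2.1% × 2/12 = $2478.0000
2025-09-01 to 2025-09-30: 1 month at 1.5% → $708000 × 1.5% × 1/12 = $885.0000
2025-10-01 to 2025-12-31: 3 months at 1.05% → $708000 × 1.05% × 3/12 = $1858.5000
Total = $8053.5000

$8053.50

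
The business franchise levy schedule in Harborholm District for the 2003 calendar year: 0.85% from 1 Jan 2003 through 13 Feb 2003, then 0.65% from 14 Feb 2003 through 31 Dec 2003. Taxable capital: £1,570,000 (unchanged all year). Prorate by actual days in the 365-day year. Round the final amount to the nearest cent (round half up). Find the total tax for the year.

£10,583.52

1 Jan – 13 Feb 2003: 44 days at 0.85% → £1,570,000 × 0.85% × 44/365 = £1,608.7123
14 Feb – 31 Dec 2003: 321 days at 0.65% → £1,570,000 × 0.65% × 321/365 = £8,974.8082
Total = £10,583.5205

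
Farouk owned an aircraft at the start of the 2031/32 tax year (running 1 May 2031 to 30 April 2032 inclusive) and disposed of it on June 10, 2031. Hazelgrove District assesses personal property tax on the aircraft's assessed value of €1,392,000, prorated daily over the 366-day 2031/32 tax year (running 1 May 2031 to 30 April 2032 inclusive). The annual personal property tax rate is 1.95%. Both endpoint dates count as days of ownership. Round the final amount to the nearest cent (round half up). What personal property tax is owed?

€3,040.72

Days held (May 1 – June 10, 2031): 41 out of 366
Tax = €1,392,000 × 1.95% × 41/366 = €3,040.7213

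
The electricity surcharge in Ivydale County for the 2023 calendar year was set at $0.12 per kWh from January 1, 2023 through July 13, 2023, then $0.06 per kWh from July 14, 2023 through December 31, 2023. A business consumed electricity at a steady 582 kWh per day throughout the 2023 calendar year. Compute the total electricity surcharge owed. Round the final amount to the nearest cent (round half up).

$19520.28

January 1 – July 13, 2023: 194 days × 582 kWh/day = 112,908 kWh at $0.12/kWh → $13548.96
July 14 – December 31, 2023: 171 days × 582 kWh/day = 99,522 kWh at $0.06/kWh → $5971.32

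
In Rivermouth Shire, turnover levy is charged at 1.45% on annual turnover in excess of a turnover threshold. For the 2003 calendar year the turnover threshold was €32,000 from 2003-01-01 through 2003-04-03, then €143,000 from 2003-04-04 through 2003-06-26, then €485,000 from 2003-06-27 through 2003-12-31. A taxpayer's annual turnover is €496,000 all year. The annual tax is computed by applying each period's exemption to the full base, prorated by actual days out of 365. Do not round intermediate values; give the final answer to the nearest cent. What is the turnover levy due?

€2,974.37

2003-01-01 to 2003-04-03: 93 days, exemption €32,000 → (€496,000 − €32,000) × 1.45% × 93/365 = €1,714.2575
2003-04-04 to 2003-06-26: 84 days, exemption €143,000 → (€496,000 − €143,000) × 1.45% × 84/365 = €1,177.9562
2003-06-27 to 2003-12-31: 188 days, exemption €485,000 → (€496,000 − €485,000) × 1.45% × 188/365 = €82.1534
Total = €2,974.3671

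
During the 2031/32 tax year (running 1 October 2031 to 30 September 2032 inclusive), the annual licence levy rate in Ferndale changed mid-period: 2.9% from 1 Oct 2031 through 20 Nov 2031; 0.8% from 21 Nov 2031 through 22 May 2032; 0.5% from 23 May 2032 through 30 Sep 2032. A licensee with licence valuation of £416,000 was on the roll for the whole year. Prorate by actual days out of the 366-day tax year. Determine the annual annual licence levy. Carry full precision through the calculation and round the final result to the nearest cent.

1 Oct – 20 Nov 2031: 51 days at 2.9% → £416,000 × 2.9% × 51/366 = £1,681.0492
21 Nov 2031 – 22 May 2032: 184 days at 0.8% → £416,000 × 0.8% × 184/366 = £1,673.0929
23 May – 30 Sep 2032: 131 days at 0.5% → £416,000 × 0.5% × 131/366 = £744.4809
Total = £4,098.6230

£4,098.62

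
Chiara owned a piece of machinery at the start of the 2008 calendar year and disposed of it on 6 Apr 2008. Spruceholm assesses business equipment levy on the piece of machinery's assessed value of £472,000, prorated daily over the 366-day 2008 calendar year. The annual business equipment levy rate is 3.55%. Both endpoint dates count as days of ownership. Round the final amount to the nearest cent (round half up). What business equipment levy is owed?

£4,440.80

Days held (1 Jan – 6 Apr 2008): 97 out of 366
Tax = £472,000 × 3.55% × 97/366 = £4,440.7978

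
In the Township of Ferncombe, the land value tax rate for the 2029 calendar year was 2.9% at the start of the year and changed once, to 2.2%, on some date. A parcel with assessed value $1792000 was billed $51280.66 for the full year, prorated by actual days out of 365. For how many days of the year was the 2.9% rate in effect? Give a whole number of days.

345 days

Let d = days at the first rate; then 365 − d days at the second rate.
$1792000 × [2.9%·d + 2.2%·(365−d)] / 365 = $51280.66
Solving gives d = 345, so the new rate took effect on 12 Dec 2029.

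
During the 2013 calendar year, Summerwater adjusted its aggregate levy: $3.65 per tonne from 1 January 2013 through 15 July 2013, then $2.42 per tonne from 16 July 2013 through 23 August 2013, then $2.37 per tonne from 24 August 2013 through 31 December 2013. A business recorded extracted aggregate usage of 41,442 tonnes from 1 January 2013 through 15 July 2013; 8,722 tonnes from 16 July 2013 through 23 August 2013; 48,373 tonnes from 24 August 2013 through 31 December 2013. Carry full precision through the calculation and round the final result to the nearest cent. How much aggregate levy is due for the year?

$287,014.55

1 January – 15 July 2013: 41,442 tonnes at $3.65/tonne → $151,263.30
16 July – 23 August 2013: 8,722 tonnes at $2.42/tonne → $21,107.24
24 August – 31 December 2013: 48,373 tonnes at $2.37/tonne → $114,644.01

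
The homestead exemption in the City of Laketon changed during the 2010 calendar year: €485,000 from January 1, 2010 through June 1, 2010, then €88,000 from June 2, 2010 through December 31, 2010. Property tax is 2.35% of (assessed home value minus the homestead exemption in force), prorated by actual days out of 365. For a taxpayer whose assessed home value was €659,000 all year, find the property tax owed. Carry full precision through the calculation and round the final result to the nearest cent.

€9,533.34

January 1 – June 1, 2010: 152 days, exemption €485,000 → (€659,000 − €485,000) × 2.35% × 152/365 = €1,702.8164
June 2 – December 31, 2010: 213 days, exemption €88,000 → (€659,000 − €88,000) × 2.35% × 213/365 = €7,830.5219
Total = €9,533.3384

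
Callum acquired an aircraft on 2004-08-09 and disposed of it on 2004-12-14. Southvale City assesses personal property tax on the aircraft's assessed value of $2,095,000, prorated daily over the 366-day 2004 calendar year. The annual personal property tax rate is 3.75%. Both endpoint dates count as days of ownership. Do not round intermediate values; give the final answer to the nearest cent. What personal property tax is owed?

$27,475.41

Days held (2004-08-09 to 2004-12-14): 128 out of 366
Tax = $2,095,000 × 3.75% × 128/366 = $27,475.4098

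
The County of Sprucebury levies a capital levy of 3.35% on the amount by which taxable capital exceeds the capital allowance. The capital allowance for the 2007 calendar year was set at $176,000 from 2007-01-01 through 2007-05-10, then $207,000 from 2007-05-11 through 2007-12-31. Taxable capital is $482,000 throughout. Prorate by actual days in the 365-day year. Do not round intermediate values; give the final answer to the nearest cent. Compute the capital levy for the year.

$9,582.38

2007-01-01 to 2007-05-10: 130 days, exemption $176,000 → ($482,000 − $176,000) × 3.35% × 130/365 = $3,651.0411
2007-05-11 to 2007-12-31: 235 days, exemption $207,000 → ($482,000 − $207,000) × 3.35% × 235/365 = $5,931.3356
Total = $9,582.3767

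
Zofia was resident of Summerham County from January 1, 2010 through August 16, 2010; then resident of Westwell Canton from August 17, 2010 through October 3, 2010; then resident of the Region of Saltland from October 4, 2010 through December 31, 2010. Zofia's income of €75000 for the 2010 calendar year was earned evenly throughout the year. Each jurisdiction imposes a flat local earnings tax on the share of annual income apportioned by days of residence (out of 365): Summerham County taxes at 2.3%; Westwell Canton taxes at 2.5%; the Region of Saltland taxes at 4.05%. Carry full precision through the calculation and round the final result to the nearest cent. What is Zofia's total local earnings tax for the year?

€2064.76

Summerham County, January 1 – August 16, 2010: 228 days → €75000 × 2.3% × 228/365 = €1077.5342
Westwell Canton, August 17 – October 3, 2010: 48 days → €75000 × 2.5% × 48/365 = €246.5753
The Region of Saltland, October 4 – December 31, 2010: 89 days → €75000 × 4.05% × 89/365 = €740.6507
Total = €2064.7603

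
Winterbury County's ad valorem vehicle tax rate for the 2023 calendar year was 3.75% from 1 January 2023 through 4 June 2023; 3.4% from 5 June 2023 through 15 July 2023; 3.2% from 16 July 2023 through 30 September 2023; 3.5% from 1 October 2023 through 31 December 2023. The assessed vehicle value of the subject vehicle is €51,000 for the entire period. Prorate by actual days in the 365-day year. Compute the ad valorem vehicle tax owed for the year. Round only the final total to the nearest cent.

1 January – 4 June 2023: 155 days at 3.75% → €51,000 × 3.75% × 155/365 = €812.1575
5 June – 15 July 2023: 41 days at 3.4% → €51,000 × 3.4% × 41/365 = €194.7781
16 July – 30 September 2023: 77 days at 3.2% → €51,000 × 3.2% × 77/365 = €344.2849
1 October – 31 December 2023: 92 days at 3.5% → €51,000 × 3.5% × 92/365 = €449.9178
Total = €1,801.1384

€1,801.14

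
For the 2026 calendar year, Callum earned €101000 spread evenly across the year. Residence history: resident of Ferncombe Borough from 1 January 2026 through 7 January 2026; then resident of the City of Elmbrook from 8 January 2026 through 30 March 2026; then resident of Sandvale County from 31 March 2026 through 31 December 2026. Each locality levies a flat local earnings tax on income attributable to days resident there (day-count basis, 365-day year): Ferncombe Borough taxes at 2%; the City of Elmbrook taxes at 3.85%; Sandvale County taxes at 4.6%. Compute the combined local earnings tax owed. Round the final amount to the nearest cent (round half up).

€4425.46

Ferncombe Borough, 1 January – 7 January 2026: 7 days → €101000 × 2% × 7/365 = €38.7397
The City of Elmbrook, 8 January – 30 March 2026: 82 days → €101000 × 3.85% × 82/365 = €873.5808
Sandvale County, 31 March – 31 December 2026: 276 days → €101000 × 4.6% × 276/365 = €3513.1397
Total = €4425.4603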